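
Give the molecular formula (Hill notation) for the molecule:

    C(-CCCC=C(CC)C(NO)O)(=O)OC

C10H19NO4

Heavy atoms from the SMILES: 10 C, 1 N, 4 O.
Implicit hydrogens by atom environment:
  4 × C: 2 H each → 8
  2 × C: 3 H each → 6
  2 × C: 1 H each → 2
  2 × C: no H
  2 × O: 1 H each → 2
  2 × O: no H
  1 × N: 1 H
  Total hydrogens = 19.
Molecular formula: C10H19NO4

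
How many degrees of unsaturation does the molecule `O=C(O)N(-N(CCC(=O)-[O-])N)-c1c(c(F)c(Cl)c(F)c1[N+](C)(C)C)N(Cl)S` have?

Molecular formula from the SMILES: C13H17Cl2F2N5O4S.
DoU = (2C + 2 + N − H − X)/2 = (2·13 + 2 + 5 − 17 − 4)/2 = 12/2 = 6.
(Structurally: 1 ring(s) + 5 π bond(s) = 6.)

6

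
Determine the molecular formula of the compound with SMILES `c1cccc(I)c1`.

Heavy atoms from the SMILES: 6 C, 1 I.
Implicit hydrogens by atom environment:
  5 × C (aromatic): 1 H each → 5
  1 × C (aromatic): no H
  1 × I: no H
  Total hydrogens = 5.
Molecular formula: C6H5I

C6H5I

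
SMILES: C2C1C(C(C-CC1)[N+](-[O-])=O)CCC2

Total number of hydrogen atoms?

17

Hydrogens are implicit in SMILES; fill each atom to its normal valence:
  7 × C: 2 H each → 14
  3 × C: 1 H each → 3
  1 × N (charge +1): no H
  1 × O: no H
  1 × O (charge -1): no H
  Total hydrogens = 17.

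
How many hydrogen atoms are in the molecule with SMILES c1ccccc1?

6

Hydrogens are implicit in SMILES; fill each atom to its normal valence:
  6 × C (aromatic): 1 H each → 6
  Total hydrogens = 6.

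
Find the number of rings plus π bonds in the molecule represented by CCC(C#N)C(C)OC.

2

Molecular formula from the SMILES: C7H13NO.
DoU = (2C + 2 + N − H − X)/2 = (2·7 + 2 + 1 − 13 − 0)/2 = 4/2 = 2.
(Structurally: 0 ring(s) + 2 π bond(s) = 2.)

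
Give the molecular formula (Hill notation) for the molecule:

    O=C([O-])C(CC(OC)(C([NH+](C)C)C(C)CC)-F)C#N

C13H23FN2O3

Heavy atoms from the SMILES: 13 C, 1 F, 2 N, 3 O.
Implicit hydrogens by atom environment:
  5 × C: 3 H each → 15
  3 × C: 1 H each → 3
  3 × C: no H
  2 × C: 2 H each → 4
  2 × O: no H
  1 × F: no H
  1 × N (charge +1): 1 H
  1 × N: no H
  1 × O (charge -1): no H
  Total hydrogens = 23.
Molecular formula: C13H23FN2O3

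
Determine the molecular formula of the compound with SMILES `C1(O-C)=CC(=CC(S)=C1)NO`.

C7H9NO2S

Heavy atoms from the SMILES: 7 C, 1 N, 2 O, 1 S.
Implicit hydrogens by atom environment:
  3 × C (aromatic): 1 H each → 3
  3 × C (aromatic): no H
  1 × C: 3 H
  1 × N: 1 H
  1 × O: 1 H
  1 × O: no H
  1 × S: 1 H
  Total hydrogens = 9.
Molecular formula: C7H9NO2S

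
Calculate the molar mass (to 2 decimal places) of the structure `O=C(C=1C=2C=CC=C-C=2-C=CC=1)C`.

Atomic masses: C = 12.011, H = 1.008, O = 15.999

170.21

Molecular formula: C12H10O.
M = 12×12.011 + 10×1.008 + 1×15.999 = 170.21 g/mol.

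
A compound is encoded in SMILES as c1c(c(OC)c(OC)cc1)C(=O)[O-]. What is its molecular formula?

Heavy atoms from the SMILES: 9 C, 4 O.
Implicit hydrogens by atom environment:
  3 × C (aromatic): 1 H each → 3
  3 × C (aromatic): no H
  3 × O: no H
  2 × C: 3 H each → 6
  1 × C: no H
  1 × O (charge -1): no H
  Total hydrogens = 9.
Net charge -1.
Molecular formula: C9H9O4-

C9H9O4-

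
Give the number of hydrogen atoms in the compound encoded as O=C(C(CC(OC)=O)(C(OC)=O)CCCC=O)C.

Hydrogens are implicit in SMILES; fill each atom to its normal valence:
  6 × O: no H
  4 × C: 2 H each → 8
  4 × C: no H
  3 × C: 3 H each → 9
  1 × C: 1 H
  Total hydrogens = 18.

18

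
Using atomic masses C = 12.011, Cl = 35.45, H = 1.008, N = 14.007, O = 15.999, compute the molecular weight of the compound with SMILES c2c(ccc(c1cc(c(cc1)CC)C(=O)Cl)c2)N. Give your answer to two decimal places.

259.73

Molecular formula: C15H14ClNO.
M = 15×12.011 + 1×35.45 + 14×1.008 + 1×14.007 + 1×15.999 = 259.73 g/mol.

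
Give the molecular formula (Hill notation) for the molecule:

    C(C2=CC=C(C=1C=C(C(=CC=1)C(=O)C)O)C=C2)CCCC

C19H22O2

Heavy atoms from the SMILES: 19 C, 2 O.
Implicit hydrogens by atom environment:
  7 × C (aromatic): 1 H each → 7
  5 × C (aromatic): no H
  4 × C: 2 H each → 8
  2 × C: 3 H each → 6
  1 × C: no H
  1 × O: 1 H
  1 × O: no H
  Total hydrogens = 22.
Molecular formula: C19H22O2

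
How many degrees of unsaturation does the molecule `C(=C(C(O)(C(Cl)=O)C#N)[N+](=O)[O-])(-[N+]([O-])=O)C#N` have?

Molecular formula from the SMILES: C6HClN4O6.
DoU = (2C + 2 + N − H − X)/2 = (2·6 + 2 + 4 − 1 − 1)/2 = 16/2 = 8.
(Structurally: 0 ring(s) + 8 π bond(s) = 8.)

8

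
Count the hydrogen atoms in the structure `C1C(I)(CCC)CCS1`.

13

Hydrogens are implicit in SMILES; fill each atom to its normal valence:
  5 × C: 2 H each → 10
  1 × C: 3 H
  1 × C: no H
  1 × I: no H
  1 × S: no H
  Total hydrogens = 13.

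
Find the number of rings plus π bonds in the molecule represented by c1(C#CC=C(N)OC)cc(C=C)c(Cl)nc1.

Molecular formula from the SMILES: C12H11ClN2O.
DoU = (2C + 2 + N − H − X)/2 = (2·12 + 2 + 2 − 11 − 1)/2 = 16/2 = 8.
(Structurally: 1 ring(s) + 7 π bond(s) = 8.)

8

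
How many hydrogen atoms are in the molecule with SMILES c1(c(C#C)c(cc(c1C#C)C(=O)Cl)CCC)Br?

10

Hydrogens are implicit in SMILES; fill each atom to its normal valence:
  5 × C (aromatic): no H
  3 × C: no H
  2 × C: 2 H each → 4
  2 × C: 1 H each → 2
  1 × Br: no H
  1 × C: 3 H
  1 × C (aromatic): 1 H
  1 × Cl: no H
  1 × O: no H
  Total hydrogens = 10.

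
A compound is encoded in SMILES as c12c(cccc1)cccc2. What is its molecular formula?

Heavy atoms from the SMILES: 10 C.
Implicit hydrogens by atom environment:
  8 × C (aromatic): 1 H each → 8
  2 × C (aromatic): no H
  Total hydrogens = 8.
Molecular formula: C10H8

C10H8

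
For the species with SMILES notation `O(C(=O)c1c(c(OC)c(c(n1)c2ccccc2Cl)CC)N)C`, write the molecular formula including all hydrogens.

C16H17ClN2O3

Heavy atoms from the SMILES: 16 C, 1 Cl, 2 N, 3 O.
Implicit hydrogens by atom environment:
  7 × C (aromatic): no H
  4 × C (aromatic): 1 H each → 4
  3 × C: 3 H each → 9
  3 × O: no H
  1 × C: 2 H
  1 × C: no H
  1 × Cl: no H
  1 × N: 2 H
  1 × N (aromatic): no H
  Total hydrogens = 17.
Molecular formula: C16H17ClN2O3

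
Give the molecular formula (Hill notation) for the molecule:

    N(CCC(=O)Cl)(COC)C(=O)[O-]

Heavy atoms from the SMILES: 6 C, 1 Cl, 1 N, 4 O.
Implicit hydrogens by atom environment:
  3 × C: 2 H each → 6
  3 × O: no H
  2 × C: no H
  1 × C: 3 H
  1 × Cl: no H
  1 × N: no H
  1 × O (charge -1): no H
  Total hydrogens = 9.
Net charge -1.
Molecular formula: C6H9ClNO4-

C6H9ClNO4-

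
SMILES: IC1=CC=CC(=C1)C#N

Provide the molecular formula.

C7H4IN

Heavy atoms from the SMILES: 7 C, 1 I, 1 N.
Implicit hydrogens by atom environment:
  4 × C (aromatic): 1 H each → 4
  2 × C (aromatic): no H
  1 × C: no H
  1 × I: no H
  1 × N: no H
  Total hydrogens = 4.
Molecular formula: C7H4IN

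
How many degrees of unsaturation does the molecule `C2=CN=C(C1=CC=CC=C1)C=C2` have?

8

Molecular formula from the SMILES: C11H9N.
DoU = (2C + 2 + N − H − X)/2 = (2·11 + 2 + 1 − 9 − 0)/2 = 16/2 = 8.
(Structurally: 2 ring(s) + 6 π bond(s) = 8.)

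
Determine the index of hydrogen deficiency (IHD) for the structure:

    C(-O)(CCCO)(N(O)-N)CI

Molecular formula from the SMILES: C5H13IN2O3.
DoU = (2C + 2 + N − H − X)/2 = (2·5 + 2 + 2 − 13 − 1)/2 = 0/2 = 0.
(Structurally: 0 ring(s) + 0 π bond(s) = 0.)

0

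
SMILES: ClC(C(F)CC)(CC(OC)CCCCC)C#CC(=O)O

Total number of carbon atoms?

15

The symbol for carbon appears 15 times in the SMILES. (Cl is a single chlorine, not C + l.)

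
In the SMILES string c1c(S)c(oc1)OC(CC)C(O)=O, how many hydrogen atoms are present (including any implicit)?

10

Hydrogens are implicit in SMILES; fill each atom to its normal valence:
  2 × C (aromatic): 1 H each → 2
  2 × C (aromatic): no H
  2 × O: no H
  1 × C: 3 H
  1 × C: 2 H
  1 × C: 1 H
  1 × C: no H
  1 × O: 1 H
  1 × O (aromatic): no H
  1 × S: 1 H
  Total hydrogens = 10.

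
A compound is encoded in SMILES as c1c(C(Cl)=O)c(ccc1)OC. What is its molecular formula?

C8H7ClO2

Heavy atoms from the SMILES: 8 C, 1 Cl, 2 O.
Implicit hydrogens by atom environment:
  4 × C (aromatic): 1 H each → 4
  2 × C (aromatic): no H
  2 × O: no H
  1 × C: 3 H
  1 × C: no H
  1 × Cl: no H
  Total hydrogens = 7.
Molecular formula: C8H7ClO2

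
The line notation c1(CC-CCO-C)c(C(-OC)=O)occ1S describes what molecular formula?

Heavy atoms from the SMILES: 11 C, 4 O, 1 S.
Implicit hydrogens by atom environment:
  4 × C: 2 H each → 8
  3 × C (aromatic): no H
  3 × O: no H
  2 × C: 3 H each → 6
  1 × C (aromatic): 1 H
  1 × C: no H
  1 × O (aromatic): no H
  1 × S: 1 H
  Total hydrogens = 16.
Molecular formula: C11H16O4S

C11H16O4S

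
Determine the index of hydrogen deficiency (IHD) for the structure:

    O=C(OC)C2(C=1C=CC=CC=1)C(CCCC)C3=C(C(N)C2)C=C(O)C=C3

Molecular formula from the SMILES: C22H27NO3.
DoU = (2C + 2 + N − H − X)/2 = (2·22 + 2 + 1 − 27 − 0)/2 = 20/2 = 10.
(Structurally: 3 ring(s) + 7 π bond(s) = 10.)

10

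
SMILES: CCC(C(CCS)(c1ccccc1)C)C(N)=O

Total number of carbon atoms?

14

The symbol for carbon appears 14 times in the SMILES. Lowercase c denotes aromatic carbon and counts toward C.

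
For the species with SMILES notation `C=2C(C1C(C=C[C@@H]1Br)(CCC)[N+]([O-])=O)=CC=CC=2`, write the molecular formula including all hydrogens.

C14H16BrNO2

Heavy atoms from the SMILES: 1 Br, 14 C, 1 N, 2 O.
Implicit hydrogens by atom environment:
  5 × C (aromatic): 1 H each → 5
  4 × C: 1 H each → 4
  2 × C: 2 H each → 4
  1 × Br: no H
  1 × C: 3 H
  1 × C: no H
  1 × C (aromatic): no H
  1 × N (charge +1): no H
  1 × O: no H
  1 × O (charge -1): no H
  Total hydrogens = 16.
Molecular formula: C14H16BrNO2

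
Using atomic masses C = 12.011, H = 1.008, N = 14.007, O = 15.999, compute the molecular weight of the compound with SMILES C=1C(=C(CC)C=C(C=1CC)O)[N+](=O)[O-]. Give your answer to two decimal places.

195.22

Molecular formula: C10H13NO3.
M = 10×12.011 + 13×1.008 + 1×14.007 + 3×15.999 = 195.22 g/mol.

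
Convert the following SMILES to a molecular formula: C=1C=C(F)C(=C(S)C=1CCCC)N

C10H14FNS

Heavy atoms from the SMILES: 10 C, 1 F, 1 N, 1 S.
Implicit hydrogens by atom environment:
  4 × C (aromatic): no H
  3 × C: 2 H each → 6
  2 × C (aromatic): 1 H each → 2
  1 × C: 3 H
  1 × F: no H
  1 × N: 2 H
  1 × S: 1 H
  Total hydrogens = 14.
Molecular formula: C10H14FNS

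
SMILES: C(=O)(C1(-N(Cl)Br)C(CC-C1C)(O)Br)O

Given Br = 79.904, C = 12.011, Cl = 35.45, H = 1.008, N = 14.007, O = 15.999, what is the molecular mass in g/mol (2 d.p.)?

351.42

Molecular formula: C7H10Br2ClNO3.
M = 2×79.904 + 7×12.011 + 1×35.45 + 10×1.008 + 1×14.007 + 3×15.999 = 351.42 g/mol.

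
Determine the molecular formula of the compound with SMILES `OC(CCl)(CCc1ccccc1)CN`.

C11H16ClNO

Heavy atoms from the SMILES: 11 C, 1 Cl, 1 N, 1 O.
Implicit hydrogens by atom environment:
  5 × C (aromatic): 1 H each → 5
  4 × C: 2 H each → 8
  1 × C: no H
  1 × C (aromatic): no H
  1 × Cl: no H
  1 × N: 2 H
  1 × O: 1 H
  Total hydrogens = 16.
Molecular formula: C11H16ClNO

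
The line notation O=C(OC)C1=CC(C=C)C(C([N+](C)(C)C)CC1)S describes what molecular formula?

C14H24NO2S+

Heavy atoms from the SMILES: 14 C, 1 N, 2 O, 1 S.
Implicit hydrogens by atom environment:
  5 × C: 1 H each → 5
  4 × C: 3 H each → 12
  3 × C: 2 H each → 6
  2 × C: no H
  2 × O: no H
  1 × N (charge +1): no H
  1 × S: 1 H
  Total hydrogens = 24.
Net charge +1.
Molecular formula: C14H24NO2S+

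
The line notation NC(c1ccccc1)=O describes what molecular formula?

Heavy atoms from the SMILES: 7 C, 1 N, 1 O.
Implicit hydrogens by atom environment:
  5 × C (aromatic): 1 H each → 5
  1 × C (aromatic): no H
  1 × C: no H
  1 × N: 2 H
  1 × O: no H
  Total hydrogens = 7.
Molecular formula: C7H7NO

C7H7NO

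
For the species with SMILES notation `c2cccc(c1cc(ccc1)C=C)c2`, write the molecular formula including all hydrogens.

Heavy atoms from the SMILES: 14 C.
Implicit hydrogens by atom environment:
  9 × C (aromatic): 1 H each → 9
  3 × C (aromatic): no H
  1 × C: 2 H
  1 × C: 1 H
  Total hydrogens = 12.
Molecular formula: C14H12

C14H12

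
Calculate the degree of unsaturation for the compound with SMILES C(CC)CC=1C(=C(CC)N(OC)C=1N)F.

Molecular formula from the SMILES: C11H19FN2O.
DoU = (2C + 2 + N − H − X)/2 = (2·11 + 2 + 2 − 19 − 1)/2 = 6/2 = 3.
(Structurally: 1 ring(s) + 2 π bond(s) = 3.)

3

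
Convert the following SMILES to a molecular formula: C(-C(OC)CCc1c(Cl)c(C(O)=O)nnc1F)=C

C11H12ClFN2O3

Heavy atoms from the SMILES: 11 C, 1 Cl, 1 F, 2 N, 3 O.
Implicit hydrogens by atom environment:
  4 × C (aromatic): no H
  3 × C: 2 H each → 6
  2 × C: 1 H each → 2
  2 × N (aromatic): no H
  2 × O: no H
  1 × C: 3 H
  1 × C: no H
  1 × Cl: no H
  1 × F: no H
  1 × O: 1 H
  Total hydrogens = 12.
Molecular formula: C11H12ClFN2O3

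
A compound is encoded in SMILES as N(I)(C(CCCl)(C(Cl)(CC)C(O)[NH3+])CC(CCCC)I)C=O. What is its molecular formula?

C14H27Cl2I2N2O2+

Heavy atoms from the SMILES: 14 C, 2 Cl, 2 I, 2 N, 2 O.
Implicit hydrogens by atom environment:
  7 × C: 2 H each → 14
  3 × C: 1 H each → 3
  2 × C: 3 H each → 6
  2 × C: no H
  2 × Cl: no H
  2 × I: no H
  1 × N (charge +1): 3 H
  1 × N: no H
  1 × O: 1 H
  1 × O: no H
  Total hydrogens = 27.
Net charge +1.
Molecular formula: C14H27Cl2I2N2O2+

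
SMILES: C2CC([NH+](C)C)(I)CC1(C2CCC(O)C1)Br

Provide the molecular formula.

Heavy atoms from the SMILES: 1 Br, 12 C, 1 I, 1 N, 1 O.
Implicit hydrogens by atom environment:
  6 × C: 2 H each → 12
  2 × C: 3 H each → 6
  2 × C: 1 H each → 2
  2 × C: no H
  1 × Br: no H
  1 × I: no H
  1 × N (charge +1): 1 H
  1 × O: 1 H
  Total hydrogens = 22.
Net charge +1.
Molecular formula: C12H22BrINO+

C12H22BrINO+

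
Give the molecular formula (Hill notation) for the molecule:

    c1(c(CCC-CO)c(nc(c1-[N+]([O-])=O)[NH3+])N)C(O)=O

Heavy atoms from the SMILES: 10 C, 4 N, 5 O.
Implicit hydrogens by atom environment:
  5 × C (aromatic): no H
  4 × C: 2 H each → 8
  2 × O: 1 H each → 2
  2 × O: no H
  1 × C: no H
  1 × N (charge +1): 3 H
  1 × N: 2 H
  1 × N (aromatic): no H
  1 × N (charge +1): no H
  1 × O (charge -1): no H
  Total hydrogens = 15.
Net charge +1.
Molecular formula: C10H15N4O5+

C10H15N4O5+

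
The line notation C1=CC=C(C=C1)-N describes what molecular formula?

C6H7N

Heavy atoms from the SMILES: 6 C, 1 N.
Implicit hydrogens by atom environment:
  5 × C (aromatic): 1 H each → 5
  1 × C (aromatic): no H
  1 × N: 2 H
  Total hydrogens = 7.
Molecular formula: C6H7N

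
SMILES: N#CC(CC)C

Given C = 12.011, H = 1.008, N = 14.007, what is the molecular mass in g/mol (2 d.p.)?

83.13

Molecular formula: C5H9N.
M = 5×12.011 + 9×1.008 + 1×14.007 = 83.13 g/mol.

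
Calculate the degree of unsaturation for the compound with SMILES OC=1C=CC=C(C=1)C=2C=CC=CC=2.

Molecular formula from the SMILES: C12H10O.
DoU = (2C + 2 + N − H − X)/2 = (2·12 + 2 + 0 − 10 − 0)/2 = 16/2 = 8.
(Structurally: 2 ring(s) + 6 π bond(s) = 8.)

8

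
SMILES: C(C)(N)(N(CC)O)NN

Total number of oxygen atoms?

1

The symbol for oxygen appears 1 time in the SMILES.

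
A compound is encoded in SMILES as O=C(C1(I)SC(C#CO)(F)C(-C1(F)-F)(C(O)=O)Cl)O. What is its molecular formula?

Heavy atoms from the SMILES: 8 C, 1 Cl, 3 F, 1 I, 5 O, 1 S.
Implicit hydrogens by atom environment:
  8 × C: no H
  3 × F: no H
  3 × O: 1 H each → 3
  2 × O: no H
  1 × Cl: no H
  1 × I: no H
  1 × S: no H
  Total hydrogens = 3.
Molecular formula: C8H3ClF3IO5S

C8H3ClF3IO5S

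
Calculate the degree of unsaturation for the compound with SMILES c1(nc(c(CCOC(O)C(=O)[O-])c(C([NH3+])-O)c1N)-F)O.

5

Molecular formula from the SMILES: C10H14FN3O6.
DoU = (2C + 2 + N − H − X)/2 = (2·10 + 2 + 3 − 14 − 1)/2 = 10/2 = 5.
(Structurally: 1 ring(s) + 4 π bond(s) = 5.)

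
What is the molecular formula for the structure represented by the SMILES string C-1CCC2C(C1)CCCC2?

Heavy atoms from the SMILES: 10 C.
Implicit hydrogens by atom environment:
  8 × C: 2 H each → 16
  2 × C: 1 H each → 2
  Total hydrogens = 18.
Molecular formula: C10H18

C10H18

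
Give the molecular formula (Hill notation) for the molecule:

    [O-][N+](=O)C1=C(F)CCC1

Heavy atoms from the SMILES: 5 C, 1 F, 1 N, 2 O.
Implicit hydrogens by atom environment:
  3 × C: 2 H each → 6
  2 × C: no H
  1 × F: no H
  1 × N (charge +1): no H
  1 × O: no H
  1 × O (charge -1): no H
  Total hydrogens = 6.
Molecular formula: C5H6FNO2

C5H6FNO2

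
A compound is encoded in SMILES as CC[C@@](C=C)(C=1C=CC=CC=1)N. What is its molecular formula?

Heavy atoms from the SMILES: 11 C, 1 N.
Implicit hydrogens by atom environment:
  5 × C (aromatic): 1 H each → 5
  2 × C: 2 H each → 4
  1 × C: 3 H
  1 × C: 1 H
  1 × C: no H
  1 × C (aromatic): no H
  1 × N: 2 H
  Total hydrogens = 15.
Molecular formula: C11H15N

C11H15N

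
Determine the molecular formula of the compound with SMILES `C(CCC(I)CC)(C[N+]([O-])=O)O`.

C7H14INO3

Heavy atoms from the SMILES: 7 C, 1 I, 1 N, 3 O.
Implicit hydrogens by atom environment:
  4 × C: 2 H each → 8
  2 × C: 1 H each → 2
  1 × C: 3 H
  1 × I: no H
  1 × N (charge +1): no H
  1 × O: 1 H
  1 × O: no H
  1 × O (charge -1): no H
  Total hydrogens = 14.
Molecular formula: C7H14INO3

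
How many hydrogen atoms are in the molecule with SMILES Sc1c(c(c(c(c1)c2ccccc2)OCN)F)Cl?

Hydrogens are implicit in SMILES; fill each atom to its normal valence:
  6 × C (aromatic): 1 H each → 6
  6 × C (aromatic): no H
  1 × C: 2 H
  1 × Cl: no H
  1 × F: no H
  1 × N: 2 H
  1 × O: no H
  1 × S: 1 H
  Total hydrogens = 11.

11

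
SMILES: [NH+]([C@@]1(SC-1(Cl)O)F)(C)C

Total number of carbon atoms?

The symbol for carbon appears 4 times in the SMILES. (Cl is a single chlorine, not C + l.)

4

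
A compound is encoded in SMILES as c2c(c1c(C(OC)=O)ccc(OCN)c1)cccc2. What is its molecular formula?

C15H15NO3

Heavy atoms from the SMILES: 15 C, 1 N, 3 O.
Implicit hydrogens by atom environment:
  8 × C (aromatic): 1 H each → 8
  4 × C (aromatic): no H
  3 × O: no H
  1 × C: 3 H
  1 × C: 2 H
  1 × C: no H
  1 × N: 2 H
  Total hydrogens = 15.
Molecular formula: C15H15NO3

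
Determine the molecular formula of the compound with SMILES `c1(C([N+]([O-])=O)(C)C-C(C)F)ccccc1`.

C11H14FNO2

Heavy atoms from the SMILES: 11 C, 1 F, 1 N, 2 O.
Implicit hydrogens by atom environment:
  5 × C (aromatic): 1 H each → 5
  2 × C: 3 H each → 6
  1 × C: 2 H
  1 × C: 1 H
  1 × C: no H
  1 × C (aromatic): no H
  1 × F: no H
  1 × N (charge +1): no H
  1 × O: no H
  1 × O (charge -1): no H
  Total hydrogens = 14.
Molecular formula: C11H14FNO2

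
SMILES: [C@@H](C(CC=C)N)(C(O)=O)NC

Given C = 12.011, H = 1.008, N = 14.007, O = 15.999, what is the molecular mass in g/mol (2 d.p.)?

158.20

Molecular formula: C7H14N2O2.
M = 7×12.011 + 14×1.008 + 2×14.007 + 2×15.999 = 158.20 g/mol.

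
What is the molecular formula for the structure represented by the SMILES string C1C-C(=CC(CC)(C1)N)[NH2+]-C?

C9H19N2+

Heavy atoms from the SMILES: 9 C, 2 N.
Implicit hydrogens by atom environment:
  4 × C: 2 H each → 8
  2 × C: 3 H each → 6
  2 × C: no H
  1 × C: 1 H
  1 × N (charge +1): 2 H
  1 × N: 2 H
  Total hydrogens = 19.
Net charge +1.
Molecular formula: C9H19N2+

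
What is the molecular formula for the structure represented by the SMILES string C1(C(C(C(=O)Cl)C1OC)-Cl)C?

C7H10Cl2O2

Heavy atoms from the SMILES: 7 C, 2 Cl, 2 O.
Implicit hydrogens by atom environment:
  4 × C: 1 H each → 4
  2 × C: 3 H each → 6
  2 × Cl: no H
  2 × O: no H
  1 × C: no H
  Total hydrogens = 10.
Molecular formula: C7H10Cl2O2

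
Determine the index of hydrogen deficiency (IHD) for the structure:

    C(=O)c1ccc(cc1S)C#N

Molecular formula from the SMILES: C8H5NOS.
DoU = (2C + 2 + N − H − X)/2 = (2·8 + 2 + 1 − 5 − 0)/2 = 14/2 = 7.
(Structurally: 1 ring(s) + 6 π bond(s) = 7.)

7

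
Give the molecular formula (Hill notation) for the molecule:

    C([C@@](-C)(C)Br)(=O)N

Heavy atoms from the SMILES: 1 Br, 4 C, 1 N, 1 O.
Implicit hydrogens by atom environment:
  2 × C: 3 H each → 6
  2 × C: no H
  1 × Br: no H
  1 × N: 2 H
  1 × O: no H
  Total hydrogens = 8.
Molecular formula: C4H8BrNO

C4H8BrNO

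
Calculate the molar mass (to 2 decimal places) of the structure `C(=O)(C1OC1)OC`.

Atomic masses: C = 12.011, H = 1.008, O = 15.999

Molecular formula: C4H6O3.
M = 4×12.011 + 6×1.008 + 3×15.999 = 102.09 g/mol.

102.09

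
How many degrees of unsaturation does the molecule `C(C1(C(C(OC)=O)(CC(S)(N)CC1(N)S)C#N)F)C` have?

4

Molecular formula from the SMILES: C11H18FN3O2S2.
DoU = (2C + 2 + N − H − X)/2 = (2·11 + 2 + 3 − 18 − 1)/2 = 8/2 = 4.
(Structurally: 1 ring(s) + 3 π bond(s) = 4.)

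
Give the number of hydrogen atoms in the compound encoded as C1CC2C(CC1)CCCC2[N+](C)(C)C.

Hydrogens are implicit in SMILES; fill each atom to its normal valence:
  7 × C: 2 H each → 14
  3 × C: 3 H each → 9
  3 × C: 1 H each → 3
  1 × N (charge +1): no H
  Total hydrogens = 26.

26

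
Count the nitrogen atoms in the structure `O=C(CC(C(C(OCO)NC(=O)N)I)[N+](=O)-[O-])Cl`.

3

The symbol for nitrogen appears 3 times in the SMILES.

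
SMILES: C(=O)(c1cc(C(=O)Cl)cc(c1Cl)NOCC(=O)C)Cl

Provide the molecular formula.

Heavy atoms from the SMILES: 11 C, 3 Cl, 1 N, 4 O.
Implicit hydrogens by atom environment:
  4 × C (aromatic): no H
  4 × O: no H
  3 × C: no H
  3 × Cl: no H
  2 × C (aromatic): 1 H each → 2
  1 × C: 3 H
  1 × C: 2 H
  1 × N: 1 H
  Total hydrogens = 8.
Molecular formula: C11H8Cl3NO4

C11H8Cl3NO4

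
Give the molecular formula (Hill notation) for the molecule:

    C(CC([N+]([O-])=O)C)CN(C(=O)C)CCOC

Heavy atoms from the SMILES: 10 C, 2 N, 4 O.
Implicit hydrogens by atom environment:
  5 × C: 2 H each → 10
  3 × C: 3 H each → 9
  3 × O: no H
  1 × C: 1 H
  1 × C: no H
  1 × N: no H
  1 × N (charge +1): no H
  1 × O (charge -1): no H
  Total hydrogens = 20.
Molecular formula: C10H20N2O4

C10H20N2O4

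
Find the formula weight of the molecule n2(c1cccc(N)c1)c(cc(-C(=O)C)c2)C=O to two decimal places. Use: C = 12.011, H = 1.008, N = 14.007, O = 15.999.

228.25

Molecular formula: C13H12N2O2.
M = 13×12.011 + 12×1.008 + 2×14.007 + 2×15.999 = 228.25 g/mol.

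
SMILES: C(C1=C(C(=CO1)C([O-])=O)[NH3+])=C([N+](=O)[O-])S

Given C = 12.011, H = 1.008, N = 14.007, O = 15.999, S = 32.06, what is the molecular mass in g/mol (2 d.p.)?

Molecular formula: C7H6N2O5S.
M = 7×12.011 + 6×1.008 + 2×14.007 + 5×15.999 + 1×32.06 = 230.19 g/mol.

230.19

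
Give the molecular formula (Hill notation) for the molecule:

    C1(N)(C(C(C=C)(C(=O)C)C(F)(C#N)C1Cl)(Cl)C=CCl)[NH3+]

Heavy atoms from the SMILES: 12 C, 3 Cl, 1 F, 3 N, 1 O.
Implicit hydrogens by atom environment:
  6 × C: no H
  4 × C: 1 H each → 4
  3 × Cl: no H
  1 × C: 3 H
  1 × C: 2 H
  1 × F: no H
  1 × N (charge +1): 3 H
  1 × N: 2 H
  1 × N: no H
  1 × O: no H
  Total hydrogens = 14.
Net charge +1.
Molecular formula: C12H14Cl3FN3O+

C12H14Cl3FN3O+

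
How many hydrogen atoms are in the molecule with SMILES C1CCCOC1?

Hydrogens are implicit in SMILES; fill each atom to its normal valence:
  5 × C: 2 H each → 10
  1 × O: no H
  Total hydrogens = 10.

10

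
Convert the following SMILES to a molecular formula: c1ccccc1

Heavy atoms from the SMILES: 6 C.
Implicit hydrogens by atom environment:
  6 × C (aromatic): 1 H each → 6
  Total hydrogens = 6.
Molecular formula: C6H6

C6H6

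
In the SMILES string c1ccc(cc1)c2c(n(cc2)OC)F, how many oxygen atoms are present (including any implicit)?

The symbol for oxygen appears 1 time in the SMILES.

1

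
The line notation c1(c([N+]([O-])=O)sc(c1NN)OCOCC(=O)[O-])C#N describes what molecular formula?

Heavy atoms from the SMILES: 8 C, 4 N, 6 O, 1 S.
Implicit hydrogens by atom environment:
  4 × C (aromatic): no H
  4 × O: no H
  2 × C: 2 H each → 4
  2 × C: no H
  2 × O (charge -1): no H
  1 × N: 2 H
  1 × N: 1 H
  1 × N: no H
  1 × N (charge +1): no H
  1 × S (aromatic): no H
  Total hydrogens = 7.
Net charge -1.
Molecular formula: C8H7N4O6S-

C8H7N4O6S-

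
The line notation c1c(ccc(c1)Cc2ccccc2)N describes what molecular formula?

Heavy atoms from the SMILES: 13 C, 1 N.
Implicit hydrogens by atom environment:
  9 × C (aromatic): 1 H each → 9
  3 × C (aromatic): no H
  1 × C: 2 H
  1 × N: 2 H
  Total hydrogens = 13.
Molecular formula: C13H13N

C13H13N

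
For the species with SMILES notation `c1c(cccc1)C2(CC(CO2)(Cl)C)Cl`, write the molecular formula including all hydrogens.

Heavy atoms from the SMILES: 11 C, 2 Cl, 1 O.
Implicit hydrogens by atom environment:
  5 × C (aromatic): 1 H each → 5
  2 × C: 2 H each → 4
  2 × C: no H
  2 × Cl: no H
  1 × C: 3 H
  1 × C (aromatic): no H
  1 × O: no H
  Total hydrogens = 12.
Molecular formula: C11H12Cl2O

C11H12Cl2O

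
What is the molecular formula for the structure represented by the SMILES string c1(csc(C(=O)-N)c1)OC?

Heavy atoms from the SMILES: 6 C, 1 N, 2 O, 1 S.
Implicit hydrogens by atom environment:
  2 × C (aromatic): 1 H each → 2
  2 × C (aromatic): no H
  2 × O: no H
  1 × C: 3 H
  1 × C: no H
  1 × N: 2 H
  1 × S (aromatic): no H
  Total hydrogens = 7.
Molecular formula: C6H7NO2S

C6H7NO2S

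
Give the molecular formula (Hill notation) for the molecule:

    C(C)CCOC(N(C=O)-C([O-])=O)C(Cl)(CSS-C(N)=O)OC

Heavy atoms from the SMILES: 11 C, 1 Cl, 2 N, 6 O, 2 S.
Implicit hydrogens by atom environment:
  5 × O: no H
  4 × C: 2 H each → 8
  3 × C: no H
  2 × C: 3 H each → 6
  2 × C: 1 H each → 2
  2 × S: no H
  1 × Cl: no H
  1 × N: 2 H
  1 × N: no H
  1 × O (charge -1): no H
  Total hydrogens = 18.
Net charge -1.
Molecular formula: C11H18ClN2O6S2-

C11H18ClN2O6S2-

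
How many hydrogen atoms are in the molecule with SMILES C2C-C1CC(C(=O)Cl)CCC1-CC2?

17

Hydrogens are implicit in SMILES; fill each atom to its normal valence:
  7 × C: 2 H each → 14
  3 × C: 1 H each → 3
  1 × C: no H
  1 × Cl: no H
  1 × O: no H
  Total hydrogens = 17.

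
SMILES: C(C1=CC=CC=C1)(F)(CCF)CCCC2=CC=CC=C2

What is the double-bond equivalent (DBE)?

Molecular formula from the SMILES: C18H20F2.
DoU = (2C + 2 + N − H − X)/2 = (2·18 + 2 + 0 − 20 − 2)/2 = 16/2 = 8.
(Structurally: 2 ring(s) + 6 π bond(s) = 8.)

8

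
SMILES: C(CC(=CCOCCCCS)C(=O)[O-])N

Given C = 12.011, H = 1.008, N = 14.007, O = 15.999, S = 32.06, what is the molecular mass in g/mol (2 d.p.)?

Molecular formula: C10H18NO3S-.
M = 10×12.011 + 18×1.008 + 1×14.007 + 3×15.999 + 1×32.06 = 232.32 g/mol.

232.32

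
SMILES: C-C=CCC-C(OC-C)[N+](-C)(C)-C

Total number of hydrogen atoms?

24

Hydrogens are implicit in SMILES; fill each atom to its normal valence:
  5 × C: 3 H each → 15
  3 × C: 2 H each → 6
  3 × C: 1 H each → 3
  1 × N (charge +1): no H
  1 × O: no H
  Total hydrogens = 24.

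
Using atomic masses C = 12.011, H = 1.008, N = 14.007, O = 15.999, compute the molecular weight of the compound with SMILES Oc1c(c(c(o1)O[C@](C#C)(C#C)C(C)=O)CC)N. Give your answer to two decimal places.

Molecular formula: C13H13NO4.
M = 13×12.011 + 13×1.008 + 1×14.007 + 4×15.999 = 247.25 g/mol.

247.25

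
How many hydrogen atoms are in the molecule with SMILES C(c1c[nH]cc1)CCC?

Hydrogens are implicit in SMILES; fill each atom to its normal valence:
  3 × C: 2 H each → 6
  3 × C (aromatic): 1 H each → 3
  1 × C: 3 H
  1 × C (aromatic): no H
  1 × N (aromatic): 1 H
  Total hydrogens = 13.

13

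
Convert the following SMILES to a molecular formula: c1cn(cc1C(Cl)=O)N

C5H5ClN2O

Heavy atoms from the SMILES: 5 C, 1 Cl, 2 N, 1 O.
Implicit hydrogens by atom environment:
  3 × C (aromatic): 1 H each → 3
  1 × C (aromatic): no H
  1 × C: no H
  1 × Cl: no H
  1 × N: 2 H
  1 × N (aromatic): no H
  1 × O: no H
  Total hydrogens = 5.
Molecular formula: C5H5ClN2O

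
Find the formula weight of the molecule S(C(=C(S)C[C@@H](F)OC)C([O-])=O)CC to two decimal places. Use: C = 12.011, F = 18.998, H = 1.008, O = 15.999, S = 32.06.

Molecular formula: C8H12FO3S2-.
M = 8×12.011 + 1×18.998 + 12×1.008 + 3×15.999 + 2×32.06 = 239.30 g/mol.

239.30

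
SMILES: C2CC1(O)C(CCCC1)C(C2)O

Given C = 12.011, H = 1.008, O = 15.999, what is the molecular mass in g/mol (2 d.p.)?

170.25

Molecular formula: C10H18O2.
M = 10×12.011 + 18×1.008 + 2×15.999 = 170.25 g/mol.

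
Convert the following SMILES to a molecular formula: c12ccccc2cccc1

Heavy atoms from the SMILES: 10 C.
Implicit hydrogens by atom environment:
  8 × C (aromatic): 1 H each → 8
  2 × C (aromatic): no H
  Total hydrogens = 8.
Molecular formula: C10H8

C10H8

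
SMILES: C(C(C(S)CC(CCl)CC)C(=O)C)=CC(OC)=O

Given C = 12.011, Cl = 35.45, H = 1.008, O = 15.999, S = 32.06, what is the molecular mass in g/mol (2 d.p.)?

292.82

Molecular formula: C13H21ClO3S.
M = 13×12.011 + 1×35.45 + 21×1.008 + 3×15.999 + 1×32.06 = 292.82 g/mol.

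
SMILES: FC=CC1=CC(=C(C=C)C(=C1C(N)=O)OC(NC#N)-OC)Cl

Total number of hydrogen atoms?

13

Hydrogens are implicit in SMILES; fill each atom to its normal valence:
  5 × C (aromatic): no H
  4 × C: 1 H each → 4
  3 × O: no H
  2 × C: no H
  1 × C: 3 H
  1 × C: 2 H
  1 × C (aromatic): 1 H
  1 × Cl: no H
  1 × F: no H
  1 × N: 2 H
  1 × N: 1 H
  1 × N: no H
  Total hydrogens = 13.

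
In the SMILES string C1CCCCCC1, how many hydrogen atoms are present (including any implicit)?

14

Hydrogens are implicit in SMILES; fill each atom to its normal valence:
  7 × C: 2 H each → 14
  Total hydrogens = 14.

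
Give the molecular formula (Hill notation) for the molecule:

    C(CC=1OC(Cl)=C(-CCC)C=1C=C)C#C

C13H15ClO

Heavy atoms from the SMILES: 13 C, 1 Cl, 1 O.
Implicit hydrogens by atom environment:
  5 × C: 2 H each → 10
  4 × C (aromatic): no H
  2 × C: 1 H each → 2
  1 × C: 3 H
  1 × C: no H
  1 × Cl: no H
  1 × O (aromatic): no H
  Total hydrogens = 15.
Molecular formula: C13H15ClO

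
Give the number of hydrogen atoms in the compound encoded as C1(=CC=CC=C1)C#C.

6

Hydrogens are implicit in SMILES; fill each atom to its normal valence:
  5 × C (aromatic): 1 H each → 5
  1 × C: 1 H
  1 × C (aromatic): no H
  1 × C: no H
  Total hydrogens = 6.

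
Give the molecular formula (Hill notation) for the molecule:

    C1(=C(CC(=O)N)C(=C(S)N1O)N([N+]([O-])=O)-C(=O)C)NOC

Heavy atoms from the SMILES: 9 C, 5 N, 6 O, 1 S.
Implicit hydrogens by atom environment:
  4 × C (aromatic): no H
  4 × O: no H
  2 × C: 3 H each → 6
  2 × C: no H
  1 × C: 2 H
  1 × N: 2 H
  1 × N: 1 H
  1 × N (aromatic): no H
  1 × N: no H
  1 × N (charge +1): no H
  1 × O: 1 H
  1 × O (charge -1): no H
  1 × S: 1 H
  Total hydrogens = 13.
Molecular formula: C9H13N5O6S

C9H13N5O6S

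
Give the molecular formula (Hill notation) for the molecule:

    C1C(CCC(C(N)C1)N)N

Heavy atoms from the SMILES: 7 C, 3 N.
Implicit hydrogens by atom environment:
  4 × C: 2 H each → 8
  3 × C: 1 H each → 3
  3 × N: 2 H each → 6
  Total hydrogens = 17.
Molecular formula: C7H17N3

C7H17N3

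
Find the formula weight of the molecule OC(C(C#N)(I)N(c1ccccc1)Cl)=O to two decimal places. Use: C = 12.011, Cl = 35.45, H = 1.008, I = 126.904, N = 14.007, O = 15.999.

336.51

Molecular formula: C9H6ClIN2O2.
M = 9×12.011 + 1×35.45 + 6×1.008 + 1×126.904 + 2×14.007 + 2×15.999 = 336.51 g/mol.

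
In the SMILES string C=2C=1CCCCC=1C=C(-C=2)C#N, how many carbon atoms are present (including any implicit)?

The symbol for carbon appears 11 times in the SMILES.

11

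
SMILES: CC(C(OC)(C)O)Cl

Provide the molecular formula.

C5H11ClO2

Heavy atoms from the SMILES: 5 C, 1 Cl, 2 O.
Implicit hydrogens by atom environment:
  3 × C: 3 H each → 9
  1 × C: 1 H
  1 × C: no H
  1 × Cl: no H
  1 × O: 1 H
  1 × O: no H
  Total hydrogens = 11.
Molecular formula: C5H11ClO2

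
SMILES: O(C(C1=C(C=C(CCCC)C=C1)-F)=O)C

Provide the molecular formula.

C12H15FO2

Heavy atoms from the SMILES: 12 C, 1 F, 2 O.
Implicit hydrogens by atom environment:
  3 × C: 2 H each → 6
  3 × C (aromatic): 1 H each → 3
  3 × C (aromatic): no H
  2 × C: 3 H each → 6
  2 × O: no H
  1 × C: no H
  1 × F: no H
  Total hydrogens = 15.
Molecular formula: C12H15FO2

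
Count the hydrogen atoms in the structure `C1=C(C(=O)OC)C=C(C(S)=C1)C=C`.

Hydrogens are implicit in SMILES; fill each atom to its normal valence:
  3 × C (aromatic): 1 H each → 3
  3 × C (aromatic): no H
  2 × O: no H
  1 × C: 3 H
  1 × C: 2 H
  1 × C: 1 H
  1 × C: no H
  1 × S: 1 H
  Total hydrogens = 10.

10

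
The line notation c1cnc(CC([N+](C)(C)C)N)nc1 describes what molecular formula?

C9H17N4+

Heavy atoms from the SMILES: 9 C, 4 N.
Implicit hydrogens by atom environment:
  3 × C: 3 H each → 9
  3 × C (aromatic): 1 H each → 3
  2 × N (aromatic): no H
  1 × C: 2 H
  1 × C: 1 H
  1 × C (aromatic): no H
  1 × N: 2 H
  1 × N (charge +1): no H
  Total hydrogens = 17.
Net charge +1.
Molecular formula: C9H17N4+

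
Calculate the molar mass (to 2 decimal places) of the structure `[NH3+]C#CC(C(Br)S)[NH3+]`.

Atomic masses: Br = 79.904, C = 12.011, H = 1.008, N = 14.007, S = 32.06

197.09

Molecular formula: [C4H9BrN2S]2+.
M = 1×79.904 + 4×12.011 + 9×1.008 + 2×14.007 + 1×32.06 = 197.09 g/mol.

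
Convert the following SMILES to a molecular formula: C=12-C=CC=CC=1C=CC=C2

Heavy atoms from the SMILES: 10 C.
Implicit hydrogens by atom environment:
  8 × C (aromatic): 1 H each → 8
  2 × C (aromatic): no H
  Total hydrogens = 8.
Molecular formula: C10H8

C10H8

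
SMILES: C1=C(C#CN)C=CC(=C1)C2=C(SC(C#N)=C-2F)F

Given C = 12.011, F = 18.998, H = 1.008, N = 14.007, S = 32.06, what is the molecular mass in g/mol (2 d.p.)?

Molecular formula: C13H6F2N2S.
M = 13×12.011 + 2×18.998 + 6×1.008 + 2×14.007 + 1×32.06 = 260.26 g/mol.

260.26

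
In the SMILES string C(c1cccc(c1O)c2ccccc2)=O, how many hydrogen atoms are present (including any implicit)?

10

Hydrogens are implicit in SMILES; fill each atom to its normal valence:
  8 × C (aromatic): 1 H each → 8
  4 × C (aromatic): no H
  1 × C: 1 H
  1 × O: 1 H
  1 × O: no H
  Total hydrogens = 10.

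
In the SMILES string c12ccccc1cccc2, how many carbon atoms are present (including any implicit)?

10

The symbol for carbon appears 10 times in the SMILES. Lowercase c denotes aromatic carbon and counts toward C.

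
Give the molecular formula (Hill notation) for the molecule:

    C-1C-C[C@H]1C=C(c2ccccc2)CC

Heavy atoms from the SMILES: 14 C.
Implicit hydrogens by atom environment:
  5 × C (aromatic): 1 H each → 5
  4 × C: 2 H each → 8
  2 × C: 1 H each → 2
  1 × C: 3 H
  1 × C: no H
  1 × C (aromatic): no H
  Total hydrogens = 18.
Molecular formula: C14H18

C14H18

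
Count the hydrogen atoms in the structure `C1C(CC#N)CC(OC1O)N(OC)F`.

13

Hydrogens are implicit in SMILES; fill each atom to its normal valence:
  3 × C: 2 H each → 6
  3 × C: 1 H each → 3
  2 × N: no H
  2 × O: no H
  1 × C: 3 H
  1 × C: no H
  1 × F: no H
  1 × O: 1 H
  Total hydrogens = 13.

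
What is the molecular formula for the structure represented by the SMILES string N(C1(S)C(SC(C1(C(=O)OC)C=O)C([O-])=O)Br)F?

Heavy atoms from the SMILES: 1 Br, 8 C, 1 F, 1 N, 5 O, 2 S.
Implicit hydrogens by atom environment:
  4 × C: no H
  4 × O: no H
  3 × C: 1 H each → 3
  1 × Br: no H
  1 × C: 3 H
  1 × F: no H
  1 × N: 1 H
  1 × O (charge -1): no H
  1 × S: 1 H
  1 × S: no H
  Total hydrogens = 8.
Net charge -1.
Molecular formula: C8H8BrFNO5S2-

C8H8BrFNO5S2-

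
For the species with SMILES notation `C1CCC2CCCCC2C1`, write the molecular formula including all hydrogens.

Heavy atoms from the SMILES: 10 C.
Implicit hydrogens by atom environment:
  8 × C: 2 H each → 16
  2 × C: 1 H each → 2
  Total hydrogens = 18.
Molecular formula: C10H18

C10H18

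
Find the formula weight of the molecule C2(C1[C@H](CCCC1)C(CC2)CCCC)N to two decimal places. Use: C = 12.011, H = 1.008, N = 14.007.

209.38

Molecular formula: C14H27N.
M = 14×12.011 + 27×1.008 + 1×14.007 = 209.38 g/mol.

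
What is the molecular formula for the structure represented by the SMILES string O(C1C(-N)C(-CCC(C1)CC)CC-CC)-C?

C14H29NO

Heavy atoms from the SMILES: 14 C, 1 N, 1 O.
Implicit hydrogens by atom environment:
  7 × C: 2 H each → 14
  4 × C: 1 H each → 4
  3 × C: 3 H each → 9
  1 × N: 2 H
  1 × O: no H
  Total hydrogens = 29.
Molecular formula: C14H29NO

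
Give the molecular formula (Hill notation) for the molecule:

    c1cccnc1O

C5H5NO

Heavy atoms from the SMILES: 5 C, 1 N, 1 O.
Implicit hydrogens by atom environment:
  4 × C (aromatic): 1 H each → 4
  1 × C (aromatic): no H
  1 × N (aromatic): no H
  1 × O: 1 H
  Total hydrogens = 5.
Molecular formula: C5H5NO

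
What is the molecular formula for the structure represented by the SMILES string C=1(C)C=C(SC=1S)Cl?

Heavy atoms from the SMILES: 5 C, 1 Cl, 2 S.
Implicit hydrogens by atom environment:
  3 × C (aromatic): no H
  1 × C: 3 H
  1 × C (aromatic): 1 H
  1 × Cl: no H
  1 × S: 1 H
  1 × S (aromatic): no H
  Total hydrogens = 5.
Molecular formula: C5H5ClS2

C5H5ClS2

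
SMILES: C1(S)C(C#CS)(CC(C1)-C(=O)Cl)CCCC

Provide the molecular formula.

Heavy atoms from the SMILES: 12 C, 1 Cl, 1 O, 2 S.
Implicit hydrogens by atom environment:
  5 × C: 2 H each → 10
  4 × C: no H
  2 × C: 1 H each → 2
  2 × S: 1 H each → 2
  1 × C: 3 H
  1 × Cl: no H
  1 × O: no H
  Total hydrogens = 17.
Molecular formula: C12H17ClOS2

C12H17ClOS2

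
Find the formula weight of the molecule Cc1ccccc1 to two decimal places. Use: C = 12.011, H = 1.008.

Molecular formula: C7H8.
M = 7×12.011 + 8×1.008 = 92.14 g/mol.

92.14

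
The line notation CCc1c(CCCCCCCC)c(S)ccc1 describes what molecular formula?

Heavy atoms from the SMILES: 16 C, 1 S.
Implicit hydrogens by atom environment:
  8 × C: 2 H each → 16
  3 × C (aromatic): 1 H each → 3
  3 × C (aromatic): no H
  2 × C: 3 H each → 6
  1 × S: 1 H
  Total hydrogens = 26.
Molecular formula: C16H26S

C16H26S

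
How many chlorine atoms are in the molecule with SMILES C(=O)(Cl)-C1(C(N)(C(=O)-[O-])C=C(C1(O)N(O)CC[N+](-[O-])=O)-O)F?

1

The symbol for chlorine appears 1 time in the SMILES.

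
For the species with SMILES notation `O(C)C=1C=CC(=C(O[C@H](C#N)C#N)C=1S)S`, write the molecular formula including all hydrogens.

Heavy atoms from the SMILES: 10 C, 2 N, 2 O, 2 S.
Implicit hydrogens by atom environment:
  4 × C (aromatic): no H
  2 × C (aromatic): 1 H each → 2
  2 × C: no H
  2 × N: no H
  2 × O: no H
  2 × S: 1 H each → 2
  1 × C: 3 H
  1 × C: 1 H
  Total hydrogens = 8.
Molecular formula: C10H8N2O2S2

C10H8N2O2S2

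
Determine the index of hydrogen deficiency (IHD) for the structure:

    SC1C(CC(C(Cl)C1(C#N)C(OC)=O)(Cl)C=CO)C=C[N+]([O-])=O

7

Molecular formula from the SMILES: C13H14Cl2N2O5S.
DoU = (2C + 2 + N − H − X)/2 = (2·13 + 2 + 2 − 14 − 2)/2 = 14/2 = 7.
(Structurally: 1 ring(s) + 6 π bond(s) = 7.)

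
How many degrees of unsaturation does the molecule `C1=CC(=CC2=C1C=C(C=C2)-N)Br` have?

7

Molecular formula from the SMILES: C10H8BrN.
DoU = (2C + 2 + N − H − X)/2 = (2·10 + 2 + 1 − 8 − 1)/2 = 14/2 = 7.
(Structurally: 2 ring(s) + 5 π bond(s) = 7.)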